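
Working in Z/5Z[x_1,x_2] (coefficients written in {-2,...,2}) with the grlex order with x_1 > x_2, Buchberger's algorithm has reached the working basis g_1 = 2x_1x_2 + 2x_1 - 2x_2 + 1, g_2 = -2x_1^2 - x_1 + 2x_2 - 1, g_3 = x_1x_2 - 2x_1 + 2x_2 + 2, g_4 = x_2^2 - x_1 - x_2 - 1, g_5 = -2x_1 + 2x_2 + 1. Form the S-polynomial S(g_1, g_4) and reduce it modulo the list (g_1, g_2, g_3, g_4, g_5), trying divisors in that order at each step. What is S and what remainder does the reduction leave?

S(g_1, g_4) = x_1^2 + 2x_1x_2 - x_2^2 + x_1 - 2x_2; remainder on division = 0.

lcm(LM(g_1), LM(g_4)) = x_1x_2^2.
S = (lcm/LT(g_1))·g_1 − (lcm/LT(g_4))·g_4 = x_1^2 + 2x_1x_2 - x_2^2 + x_1 - 2x_2.
Reduce S modulo (g_1, g_2, g_3, g_4, g_5) in that order:
  leading term x_1^2: subtract (2)·g_2 from x_1^2 + 2x_1x_2 - x_2^2 + x_1 - 2x_2 → 2x_1x_2 - x_2^2 - 2x_1 - x_2 + 2
  leading term x_1x_2: subtract (1)·g_1 from 2x_1x_2 - x_2^2 - 2x_1 - x_2 + 2 → -x_2^2 + x_1 + x_2 + 1
  leading term x_2^2: subtract (-1)·g_4 from -x_2^2 + x_1 + x_2 + 1 → 0
The remainder is 0, so this S-polynomial contributes no new basis element.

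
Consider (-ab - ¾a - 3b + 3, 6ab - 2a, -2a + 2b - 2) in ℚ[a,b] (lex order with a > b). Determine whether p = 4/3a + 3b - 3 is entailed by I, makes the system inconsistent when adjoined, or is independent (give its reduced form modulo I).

4/3a + 3b - 3 lies in I (it reduces to 0).

First compute the reduced Gröbner basis of I by Buchberger's algorithm.
f_1 = -ab - ¾a - 3b + 3, LT = ab.
f_2 = 6ab - 2a, LT = ab.
f_3 = -2a + 2b - 2, LT = a.

S(f_1,f_2): lcm = ab. S = 13/12a + 3b - 3.
  reduce S modulo (f_1, f_2, f_3):
  remainder 49/12b - 49/12 ≠ 0; add h_4 = 49/12b - 49/12 to the basis.

The other S-polynomials (S(f_1,f_3), S(f_2,f_3), S(f_1,h_4), S(f_2,h_4), S(f_3,h_4)) all reduce to 0 modulo the current basis, so we have a Gröbner basis.
Inter-reduce: drop elements whose leading term is divisible by another's, tail-reduce, and make monic.
Reduced Gröbner basis: {a, b - 1}.
Label its elements g_1 = a, g_2 = b - 1.

Reduce p = 4/3a + 3b - 3 modulo G:
  leading term a: subtract (4/3)·g_1 from 4/3a + 3b - 3 → 3b - 3
  leading term b: subtract (3)·g_2 from 3b - 3 → 0
  normal form = 0.
Since the normal form is 0, p ∈ I.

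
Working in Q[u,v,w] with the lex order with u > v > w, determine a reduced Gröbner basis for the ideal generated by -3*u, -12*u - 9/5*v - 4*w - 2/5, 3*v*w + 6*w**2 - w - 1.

G = {u, v + 20/9*w + 2/9, w**2 + 5/2*w + 3/2}

This is the nonlinear analogue of row-reducing a linear system.

f_1 = -3*u, LT = u.
f_2 = -12*u - 9/5*v - 4*w - 2/5, LT = u.
f_3 = 3*v*w + 6*w**2 - w - 1, LT = v*w.

S(f_1,f_2): lcm = u. S = -3/20*v - 1/3*w - 1/30.
  leading term v: no divisor's leading term divides it; move -3/20*v to the remainder.
  leading term w: no divisor's leading term divides it; move -1/3*w to the remainder.
  leading term 1: no divisor's leading term divides it; move -1/30 to the remainder.
  remainder -3/20*v - 1/3*w - 1/30 ≠ 0; add g_4 = -3/20*v - 1/3*w - 1/30 to the basis.

S(f_3,g_4): lcm = v*w. S = -2/9*w**2 - 5/9*w - 1/3.
  leading term w**2: no divisor's leading term divides it; move -2/9*w**2 to the remainder.
  leading term w: no divisor's leading term divides it; move -5/9*w to the remainder.
  leading term 1: no divisor's leading term divides it; move -1/3 to the remainder.
  remainder -2/9*w**2 - 5/9*w - 1/3 ≠ 0; add g_5 = -2/9*w**2 - 5/9*w - 1/3 to the basis.

The other S-polynomials (S(f_1,f_3), S(f_2,f_3), S(f_1,g_4), S(f_2,g_4), S(f_1,g_5), S(f_2,g_5), S(f_3,g_5), S(g_4,g_5)) all reduce to 0 modulo the current basis, so we have a Gröbner basis.
Inter-reduce: drop elements whose leading term is divisible by another's, tail-reduce, and make monic.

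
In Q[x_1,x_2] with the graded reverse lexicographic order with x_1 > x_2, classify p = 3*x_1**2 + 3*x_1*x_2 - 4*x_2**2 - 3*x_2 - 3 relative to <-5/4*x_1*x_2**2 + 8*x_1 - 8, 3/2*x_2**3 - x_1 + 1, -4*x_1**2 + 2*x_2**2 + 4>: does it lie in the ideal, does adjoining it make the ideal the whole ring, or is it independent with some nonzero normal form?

First compute the reduced Gröbner basis of I by Buchberger's algorithm.
f_1 = -5/4*x_1*x_2**2 + 8*x_1 - 8, LT = x_1*x_2**2.
f_2 = 3/2*x_2**3 - x_1 + 1, LT = x_2**3.
f_3 = -4*x_1**2 + 2*x_2**2 + 4, LT = x_1**2.

S(f_1,f_2): lcm = x_1*x_2**3. S = 2/3*x_1**2 - 32/5*x_1*x_2 - 2/3*x_1 + 32/5*x_2.
  leading term x_1**2: subtract (-1/6)·f_3 from 2/3*x_1**2 - 32/5*x_1*x_2 - 2/3*x_1 + 32/5*x_2 → -32/5*x_1*x_2 + 1/3*x_2**2 - 2/3*x_1 + 32/5*x_2 + 2/3
  leading term x_1*x_2: no divisor's leading term divides it; move -32/5*x_1*x_2 to the remainder.
  leading term x_2**2: no divisor's leading term divides it; move 1/3*x_2**2 to the remainder.
  leading term x_1: no divisor's leading term divides it; move -2/3*x_1 to the remainder.
  leading term x_2: no divisor's leading term divides it; move 32/5*x_2 to the remainder.
  leading term 1: no divisor's leading term divides it; move 2/3 to the remainder.
  remainder -32/5*x_1*x_2 + 1/3*x_2**2 - 2/3*x_1 + 32/5*x_2 + 2/3 ≠ 0; add h_4 = -32/5*x_1*x_2 + 1/3*x_2**2 - 2/3*x_1 + 32/5*x_2 + 2/3 to the basis.

S(f_1,f_3): lcm = x_1**2*x_2**2. S = 1/2*x_2**4 - 32/5*x_1**2 + x_2**2 + 32/5*x_1.
  leading term x_2**4: subtract (1/3*x_2)·f_2 from 1/2*x_2**4 - 32/5*x_1**2 + x_2**2 + 32/5*x_1 → -32/5*x_1**2 + 1/3*x_1*x_2 + x_2**2 + 32/5*x_1 - 1/3*x_2
  leading term x_1**2: subtract (8/5)·f_3 from -32/5*x_1**2 + 1/3*x_1*x_2 + x_2**2 + 32/5*x_1 - 1/3*x_2 → 1/3*x_1*x_2 - 11/5*x_2**2 + 32/5*x_1 - 1/3*x_2 - 32/5
  leading term x_1*x_2: subtract (-5/96)·h_4 from 1/3*x_1*x_2 - 11/5*x_2**2 + 32/5*x_1 - 1/3*x_2 - 32/5 → -3143/1440*x_2**2 + 4583/720*x_1 - 4583/720
  leading term x_2**2: no divisor's leading term divides it; move -3143/1440*x_2**2 to the remainder.
  leading term x_1: no divisor's leading term divides it; move 4583/720*x_1 to the remainder.
  leading term 1: no divisor's leading term divides it; move -4583/720 to the remainder.
  remainder -3143/1440*x_2**2 + 4583/720*x_1 - 4583/720 ≠ 0; add h_5 = -3143/1440*x_2**2 + 4583/720*x_1 - 4583/720 to the basis.

S(f_1,h_4): lcm = x_1*x_2**2. S = 5/96*x_2**3 - 5/48*x_1*x_2 + x_2**2 - 32/5*x_1 + 5/48*x_2 + 32/5.
  leading term x_2**3: subtract (5/144)·f_2 from 5/96*x_2**3 - 5/48*x_1*x_2 + x_2**2 - 32/5*x_1 + 5/48*x_2 + 32/5 → -5/48*x_1*x_2 + x_2**2 - 4583/720*x_1 + 5/48*x_2 + 4583/720
  leading term x_1*x_2: subtract (25/1536)·h_4 from -5/48*x_1*x_2 + x_2**2 - 4583/720*x_1 + 5/48*x_2 + 4583/720 → 4583/4608*x_2**2 - 24401/3840*x_1 + 24401/3840
  leading term x_2**2: subtract (-22915/50288)·h_5 from 4583/4608*x_2**2 - 24401/3840*x_1 + 24401/3840 → -7816099/2262960*x_1 + 7816099/2262960
  leading term x_1: no divisor's leading term divides it; move -7816099/2262960*x_1 to the remainder.
  leading term 1: no divisor's leading term divides it; move 7816099/2262960 to the remainder.
  remainder -7816099/2262960*x_1 + 7816099/2262960 ≠ 0; add h_6 = -7816099/2262960*x_1 + 7816099/2262960 to the basis.

The other S-polynomials (S(f_2,f_3), S(f_2,h_4), S(f_3,h_4), S(f_1,h_5), S(f_2,h_5), S(f_3,h_5), S(h_4,h_5), S(f_1,h_6), S(f_2,h_6), S(f_3,h_6), S(h_4,h_6), S(h_5,h_6)) all reduce to 0 modulo the current basis, so we have a Gröbner basis.
Inter-reduce: drop elements whose leading term is divisible by another's, tail-reduce, and make monic.
Reduced Gröbner basis: {x_2**2, x_1 - 1}.
Label its elements g_1 = x_2**2, g_2 = x_1 - 1.

Reduce p = 3*x_1**2 + 3*x_1*x_2 - 4*x_2**2 - 3*x_2 - 3 modulo G:
  leading term x_1**2: subtract (3*x_1)·g_2 from 3*x_1**2 + 3*x_1*x_2 - 4*x_2**2 - 3*x_2 - 3 → 3*x_1*x_2 - 4*x_2**2 + 3*x_1 - 3*x_2 - 3
  leading term x_1*x_2: subtract (3*x_2)·g_2 from 3*x_1*x_2 - 4*x_2**2 + 3*x_1 - 3*x_2 - 3 → -4*x_2**2 + 3*x_1 - 3
  leading term x_2**2: subtract (-4)·g_1 from -4*x_2**2 + 3*x_1 - 3 → 3*x_1 - 3
  leading term x_1: subtract (3)·g_2 from 3*x_1 - 3 → 0
  normal form = 0.
Since the normal form is 0, p ∈ I.

3*x_1**2 + 3*x_1*x_2 - 4*x_2**2 - 3*x_2 - 3 lies in I (it reduces to 0).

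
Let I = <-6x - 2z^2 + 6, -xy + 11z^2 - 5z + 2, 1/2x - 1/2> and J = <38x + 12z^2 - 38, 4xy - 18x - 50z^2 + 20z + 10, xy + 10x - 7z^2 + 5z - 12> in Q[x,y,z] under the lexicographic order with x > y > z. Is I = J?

Yes, the ideals are equal.

For a fixed monomial order, each ideal has a unique reduced Gröbner basis; comparing bases decides equality.
Buchberger on the first generating set:
f_1 = -6x - 2z^2 + 6, LT = x.
f_2 = -xy + 11z^2 - 5z + 2, LT = xy.
f_3 = 1/2x - 1/2, LT = x.

S(f_1,f_2): lcm = xy. S = 1/3yz^2 - y + 11z^2 - 5z + 2.
  reduce S modulo (f_1, f_2, f_3):
  remainder 1/3yz^2 - y + 11z^2 - 5z + 2 ≠ 0; add g_4 = 1/3yz^2 - y + 11z^2 - 5z + 2 to the basis.

S(f_1,f_3): lcm = x. S = 1/3z^2.
  reduce S modulo (f_1, f_2, f_3, g_4):
  remainder 1/3z^2 ≠ 0; add g_5 = 1/3z^2 to the basis.

S(f_2,f_3): lcm = xy. S = y - 11z^2 + 5z - 2.
  reduce S modulo (f_1, f_2, f_3, g_4, g_5):
  remainder y + 5z - 2 ≠ 0; add g_6 = y + 5z - 2 to the basis.

The other S-polynomials (S(f_1,g_4), S(f_2,g_4), S(f_3,g_4), S(f_1,g_5), S(f_2,g_5), S(f_3,g_5), S(g_4,g_5), S(f_1,g_6), S(f_2,g_6), S(f_3,g_6), S(g_4,g_6), S(g_5,g_6)) all reduce to 0 modulo the current basis, so we have a Gröbner basis.
Inter-reduce: drop elements whose leading term is divisible by another's, tail-reduce, and make monic.
Reduced Gröbner basis: {x - 1, y + 5z - 2, z^2}.

Buchberger on the second generating set:
h_1 = 38x + 12z^2 - 38, LT = x.
h_2 = 4xy - 18x - 50z^2 + 20z + 10, LT = xy.
h_3 = xy + 10x - 7z^2 + 5z - 12, LT = xy.

S(h_1,h_2): lcm = xy. S = 9/2x + 6/19yz^2 - y + 25/2z^2 - 5z - 5/2.
  reduce S modulo (h_1, h_2, h_3):
  remainder 6/19yz^2 - y + 421/38z^2 - 5z + 2 ≠ 0; add k_4 = 6/19yz^2 - y + 421/38z^2 - 5z + 2 to the basis.

S(h_1,h_3): lcm = xy. S = -10x + 6/19yz^2 - y + 7z^2 - 5z + 12.
  reduce S modulo (h_1, h_2, h_3, k_4):
  remainder -35/38z^2 ≠ 0; add k_5 = -35/38z^2 to the basis.

S(k_4,k_5): lcm = yz^2. S = -19/6y + 421/12z^2 - 95/6z + 19/3.
  reduce S modulo (h_1, h_2, h_3, k_4, k_5):
  remainder -19/6y - 95/6z + 19/3 ≠ 0; add k_6 = -19/6y - 95/6z + 19/3 to the basis.

The other S-polynomials (S(h_2,h_3), S(h_1,k_4), S(h_2,k_4), S(h_3,k_4), S(h_1,k_5), S(h_2,k_5), S(h_3,k_5), S(h_1,k_6), S(h_2,k_6), S(h_3,k_6), S(k_4,k_6), S(k_5,k_6)) all reduce to 0 modulo the current basis, so we have a Gröbner basis.
Inter-reduce: drop elements whose leading term is divisible by another's, tail-reduce, and make monic.
Reduced Gröbner basis: {x - 1, y + 5z - 2, z^2}.

These coincide, so the ideals are equal.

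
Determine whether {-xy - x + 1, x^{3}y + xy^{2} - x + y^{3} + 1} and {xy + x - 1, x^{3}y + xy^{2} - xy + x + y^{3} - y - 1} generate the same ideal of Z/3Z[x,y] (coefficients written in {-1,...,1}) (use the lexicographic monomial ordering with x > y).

No, the ideals differ.

Equality of ideals is decidable: compute both reduced Gröbner bases (unique for the ordering) and check whether they agree.
Buchberger on the first generating set:
f_1 = -xy - x + 1, LT = xy.
f_2 = x^{3}y + xy^{2} - x + y^{3} + 1, LT = x^{3}y.

S(f_1,f_2): lcm = x^{3}y. S = x^{3} - x^{2} - xy^{2} + x - y^{3} - 1.
  leading term x^{3}: no divisor's leading term divides it; move x^{3} to the remainder.
  leading term x^{2}: no divisor's leading term divides it; move -x^{2} to the remainder.
  leading term xy^{2}: subtract (y)·f_1 from -xy^{2} + x - y^{3} - 1 → xy + x - y^{3} - y - 1
  leading term xy: subtract (-1)·f_1 from xy + x - y^{3} - y - 1 → -y^{3} - y
  leading term y^{3}: no divisor's leading term divides it; move -y^{3} to the remainder.
  leading term y: no divisor's leading term divides it; move -y to the remainder.
  remainder x^{3} - x^{2} - y^{3} - y ≠ 0; add g_3 = x^{3} - x^{2} - y^{3} - y to the basis.

S(f_1,g_3): lcm = x^{3}y. S = x^{3} + x^{2}y - x^{2} + y^{4} + y^{2}.
  leading term x^{3}: subtract (1)·g_3 from x^{3} + x^{2}y - x^{2} + y^{4} + y^{2} → x^{2}y + y^{4} + y^{3} + y^{2} + y
  leading term x^{2}y: subtract (-x)·f_1 from x^{2}y + y^{4} + y^{3} + y^{2} + y → -x^{2} + x + y^{4} + y^{3} + y^{2} + y
  leading term x^{2}: no divisor's leading term divides it; move -x^{2} to the remainder.
  leading term x: no divisor's leading term divides it; move x to the remainder.
  leading term y^{4}: no divisor's leading term divides it; move y^{4} to the remainder.
  leading term y^{3}: no divisor's leading term divides it; move y^{3} to the remainder.
  leading term y^{2}: no divisor's leading term divides it; move y^{2} to the remainder.
  leading term y: no divisor's leading term divides it; move y to the remainder.
  remainder -x^{2} + x + y^{4} + y^{3} + y^{2} + y ≠ 0; add g_4 = -x^{2} + x + y^{4} + y^{3} + y^{2} + y to the basis.

S(f_1,g_4): lcm = x^{2}y. S = x^{2} + xy - x + y^{5} + y^{4} + y^{3} + y^{2}.
  leading term x^{2}: subtract (-1)·g_4 from x^{2} + xy - x + y^{5} + y^{4} + y^{3} + y^{2} → xy + y^{5} - y^{4} - y^{3} - y^{2} + y
  leading term xy: subtract (-1)·f_1 from xy + y^{5} - y^{4} - y^{3} - y^{2} + y → -x + y^{5} - y^{4} - y^{3} - y^{2} + y + 1
  leading term x: no divisor's leading term divides it; move -x to the remainder.
  leading term y^{5}: no divisor's leading term divides it; move y^{5} to the remainder.
  leading term y^{4}: no divisor's leading term divides it; move -y^{4} to the remainder.
  leading term y^{3}: no divisor's leading term divides it; move -y^{3} to the remainder.
  leading term y^{2}: no divisor's leading term divides it; move -y^{2} to the remainder.
  leading term y: no divisor's leading term divides it; move y to the remainder.
  leading term 1: no divisor's leading term divides it; move 1 to the remainder.
  remainder -x + y^{5} - y^{4} - y^{3} - y^{2} + y + 1 ≠ 0; add g_5 = -x + y^{5} - y^{4} - y^{3} - y^{2} + y + 1 to the basis.

S(f_1,g_5): lcm = xy. S = x + y^{6} - y^{5} - y^{4} - y^{3} + y^{2} + y - 1.
  leading term x: subtract (-1)·g_5 from x + y^{6} - y^{5} - y^{4} - y^{3} + y^{2} + y - 1 → y^{6} + y^{4} + y^{3} - y
  leading term y^{6}: no divisor's leading term divides it; move y^{6} to the remainder.
  leading term y^{4}: no divisor's leading term divides it; move y^{4} to the remainder.
  leading term y^{3}: no divisor's leading term divides it; move y^{3} to the remainder.
  leading term y: no divisor's leading term divides it; move -y to the remainder.
  remainder y^{6} + y^{4} + y^{3} - y ≠ 0; add g_6 = y^{6} + y^{4} + y^{3} - y to the basis.

The other S-polynomials (S(f_2,g_3), S(f_2,g_4), S(g_3,g_4), S(f_2,g_5), S(g_3,g_5), S(g_4,g_5), S(f_1,g_6), S(f_2,g_6), S(g_3,g_6), S(g_4,g_6), S(g_5,g_6)) all reduce to 0 modulo the current basis, so we have a Gröbner basis.
Inter-reduce: drop elements whose leading term is divisible by another's, tail-reduce, and make monic.
Reduced Gröbner basis: {x - y^{5} + y^{4} + y^{3} + y^{2} - y - 1, y^{6} + y^{4} + y^{3} - y}.

Buchberger on the second generating set:
h_1 = xy + x - 1, LT = xy.
h_2 = x^{3}y + xy^{2} - xy + x + y^{3} - y - 1, LT = x^{3}y.

S(h_1,h_2): lcm = x^{3}y. S = x^{3} - x^{2} - xy^{2} + xy - x - y^{3} + y + 1.
  leading term x^{3}: no divisor's leading term divides it; move x^{3} to the remainder.
  leading term x^{2}: no divisor's leading term divides it; move -x^{2} to the remainder.
  leading term xy^{2}: subtract (-y)·h_1 from -xy^{2} + xy - x - y^{3} + y + 1 → -xy - x - y^{3} + 1
  leading term xy: subtract (-1)·h_1 from -xy - x - y^{3} + 1 → -y^{3}
  leading term y^{3}: no divisor's leading term divides it; move -y^{3} to the remainder.
  remainder x^{3} - x^{2} - y^{3} ≠ 0; add k_3 = x^{3} - x^{2} - y^{3} to the basis.

S(h_1,k_3): lcm = x^{3}y. S = x^{3} + x^{2}y - x^{2} + y^{4}.
  leading term x^{3}: subtract (1)·k_3 from x^{3} + x^{2}y - x^{2} + y^{4} → x^{2}y + y^{4} + y^{3}
  leading term x^{2}y: subtract (x)·h_1 from x^{2}y + y^{4} + y^{3} → -x^{2} + x + y^{4} + y^{3}
  leading term x^{2}: no divisor's leading term divides it; move -x^{2} to the remainder.
  leading term x: no divisor's leading term divides it; move x to the remainder.
  leading term y^{4}: no divisor's leading term divides it; move y^{4} to the remainder.
  leading term y^{3}: no divisor's leading term divides it; move y^{3} to the remainder.
  remainder -x^{2} + x + y^{4} + y^{3} ≠ 0; add k_4 = -x^{2} + x + y^{4} + y^{3} to the basis.

S(h_1,k_4): lcm = x^{2}y. S = x^{2} + xy - x + y^{5} + y^{4}.
  leading term x^{2}: subtract (-1)·k_4 from x^{2} + xy - x + y^{5} + y^{4} → xy + y^{5} - y^{4} + y^{3}
  leading term xy: subtract (1)·h_1 from xy + y^{5} - y^{4} + y^{3} → -x + y^{5} - y^{4} + y^{3} + 1
  leading term x: no divisor's leading term divides it; move -x to the remainder.
  leading term y^{5}: no divisor's leading term divides it; move y^{5} to the remainder.
  leading term y^{4}: no divisor's leading term divides it; move -y^{4} to the remainder.
  leading term y^{3}: no divisor's leading term divides it; move y^{3} to the remainder.
  leading term 1: no divisor's leading term divides it; move 1 to the remainder.
  remainder -x + y^{5} - y^{4} + y^{3} + 1 ≠ 0; add k_5 = -x + y^{5} - y^{4} + y^{3} + 1 to the basis.

S(h_1,k_5): lcm = xy. S = x + y^{6} - y^{5} + y^{4} + y - 1.
  leading term x: subtract (-1)·k_5 from x + y^{6} - y^{5} + y^{4} + y - 1 → y^{6} + y^{3} + y
  leading term y^{6}: no divisor's leading term divides it; move y^{6} to the remainder.
  leading term y^{3}: no divisor's leading term divides it; move y^{3} to the remainder.
  leading term y: no divisor's leading term divides it; move y to the remainder.
  remainder y^{6} + y^{3} + y ≠ 0; add k_6 = y^{6} + y^{3} + y to the basis.

The other S-polynomials (S(h_2,k_3), S(h_2,k_4), S(k_3,k_4), S(h_2,k_5), S(k_3,k_5), S(k_4,k_5), S(h_1,k_6), S(h_2,k_6), S(k_3,k_6), S(k_4,k_6), S(k_5,k_6)) all reduce to 0 modulo the current basis, so we have a Gröbner basis.
Inter-reduce: drop elements whose leading term is divisible by another's, tail-reduce, and make monic.
Reduced Gröbner basis: {x - y^{5} + y^{4} - y^{3} - 1, y^{6} + y^{3} + y}.

These differ, so the ideals are not equal.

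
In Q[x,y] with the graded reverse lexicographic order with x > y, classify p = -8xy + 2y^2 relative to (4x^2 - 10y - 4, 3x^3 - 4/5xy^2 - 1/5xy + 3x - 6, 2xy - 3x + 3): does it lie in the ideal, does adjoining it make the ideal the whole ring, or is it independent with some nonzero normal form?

First compute the reduced Gröbner basis of I by Buchberger's algorithm.
f_1 = 4x^2 - 10y - 4, LT = x^2.
f_2 = 3x^3 - 4/5xy^2 - 1/5xy + 3x - 6, LT = x^3.
f_3 = 2xy - 3x + 3, LT = xy.

S(f_1,f_2): lcm = x^3. S = 4/15xy^2 - 73/30xy - 2x + 2.
  leading term xy^2: subtract (2/15y)·f_3 from 4/15xy^2 - 73/30xy - 2x + 2 → -61/30xy - 2x - 2/5y + 2
  leading term xy: subtract (-61/60)·f_3 from -61/30xy - 2x - 2/5y + 2 → -101/20x - 2/5y + 101/20
  leading term x: no divisor's leading term divides it; move -101/20x to the remainder.
  leading term y: no divisor's leading term divides it; move -2/5y to the remainder.
  leading term 1: no divisor's leading term divides it; move 101/20 to the remainder.
  remainder -101/20x - 2/5y + 101/20 ≠ 0; add h_4 = -101/20x - 2/5y + 101/20 to the basis.

S(f_1,f_3): lcm = x^2y. S = 3/2x^2 - 5/2y^2 - 3/2x - y.
  leading term x^2: subtract (3/8)·f_1 from 3/2x^2 - 5/2y^2 - 3/2x - y → -5/2y^2 - 3/2x + 11/4y + 3/2
  leading term y^2: no divisor's leading term divides it; move -5/2y^2 to the remainder.
  leading term x: subtract (30/101)·h_4 from -3/2x + 11/4y + 3/2 → 1159/404y
  leading term y: no divisor's leading term divides it; move 1159/404y to the remainder.
  remainder -5/2y^2 + 1159/404y ≠ 0; add h_5 = -5/2y^2 + 1159/404y to the basis.

S(f_2,f_3): lcm = x^3y. S = -4/15xy^3 + 3/2x^3 - 1/15xy^2 - 3/2x^2 + xy - 2y.
  leading term xy^3: subtract (-2/15y^2)·f_3 from -4/15xy^3 + 3/2x^3 - 1/15xy^2 - 3/2x^2 + xy - 2y → 3/2x^3 - 7/15xy^2 - 3/2x^2 + xy + 2/5y^2 - 2y
  leading term x^3: subtract (3/8x)·f_1 from 3/2x^3 - 7/15xy^2 - 3/2x^2 + xy + 2/5y^2 - 2y → -7/15xy^2 - 3/2x^2 + 19/4xy + 2/5y^2 + 3/2x - 2y
  leading term xy^2: subtract (-7/30y)·f_3 from -7/15xy^2 - 3/2x^2 + 19/4xy + 2/5y^2 + 3/2x - 2y → -3/2x^2 + 81/20xy + 2/5y^2 + 3/2x - 13/10y
  leading term x^2: subtract (-3/8)·f_1 from -3/2x^2 + 81/20xy + 2/5y^2 + 3/2x - 13/10y → 81/20xy + 2/5y^2 + 3/2x - 101/20y - 3/2
  leading term xy: subtract (81/40)·f_3 from 81/20xy + 2/5y^2 + 3/2x - 101/20y - 3/2 → 2/5y^2 + 303/40x - 101/20y - 303/40
  leading term y^2: subtract (-4/25)·h_5 from 2/5y^2 + 303/40x - 101/20y - 303/40 → 303/40x - 46369/10100y - 303/40
  leading term x: subtract (-3/2)·h_4 from 303/40x - 46369/10100y - 303/40 → -52429/10100y
  leading term y: no divisor's leading term divides it; move -52429/10100y to the remainder.
  remainder -52429/10100y ≠ 0; add h_6 = -52429/10100y to the basis.

The other S-polynomials (S(f_1,h_4), S(f_2,h_4), S(f_3,h_4), S(f_1,h_5), S(f_2,h_5), S(f_3,h_5), S(h_4,h_5), S(f_1,h_6), S(f_2,h_6), S(f_3,h_6), S(h_4,h_6), S(h_5,h_6)) all reduce to 0 modulo the current basis, so we have a Gröbner basis.
Inter-reduce: drop elements whose leading term is divisible by another's, tail-reduce, and make monic.
Reduced Gröbner basis: {x - 1, y}.
Label its elements g_1 = x - 1, g_2 = y.

Reduce p = -8xy + 2y^2 modulo G:
  leading term xy: subtract (-8y)·g_1 from -8xy + 2y^2 → 2y^2 - 8y
  leading term y^2: subtract (2y)·g_2 from 2y^2 - 8y → -8y
  leading term y: subtract (-8)·g_2 from -8y → 0
  normal form = 0.
Since the normal form is 0, p ∈ I.

The remainder on division by a Gröbner basis is unique — it is the normal form.

-8xy + 2y^2 lies in I (it reduces to 0).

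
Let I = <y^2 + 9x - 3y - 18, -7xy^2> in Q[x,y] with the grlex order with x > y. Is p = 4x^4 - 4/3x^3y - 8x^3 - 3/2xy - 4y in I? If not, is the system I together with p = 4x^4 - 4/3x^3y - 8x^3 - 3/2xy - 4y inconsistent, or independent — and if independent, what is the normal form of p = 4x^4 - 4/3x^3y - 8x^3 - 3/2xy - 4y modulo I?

4x^4 - 4/3x^3y - 8x^3 - 3/2xy - 4y is independent of I; its normal form modulo I is -3/2xy - 4y.

First compute the reduced Gröbner basis of I by Buchberger's algorithm.
f_1 = y^2 + 9x - 3y - 18, LT = y^2.
f_2 = -7xy^2, LT = xy^2.

S(f_1,f_2): lcm = xy^2. S = 9x^2 - 3xy - 18x.
  reduce S modulo (f_1, f_2):
  remainder 9x^2 - 3xy - 18x ≠ 0; add h_3 = 9x^2 - 3xy - 18x to the basis.

The other S-polynomials (S(f_1,h_3), S(f_2,h_3)) all reduce to 0 modulo the current basis, so we have a Gröbner basis.
Inter-reduce: drop elements whose leading term is divisible by another's, tail-reduce, and make monic.
Reduced Gröbner basis: {x^2 - 1/3xy - 2x, y^2 + 9x - 3y - 18}.
Label its elements g_1 = x^2 - 1/3xy - 2x, g_2 = y^2 + 9x - 3y - 18.

Reduce p = 4x^4 - 4/3x^3y - 8x^3 - 3/2xy - 4y modulo G:
  leading term x^4: subtract (4x^2)·g_1 from 4x^4 - 4/3x^3y - 8x^3 - 3/2xy - 4y → -3/2xy - 4y
  leading term xy: no divisor's leading term divides it; move -3/2xy to the remainder.
  leading term y: no divisor's leading term divides it; move -4y to the remainder.
  normal form = -3/2xy - 4y.
The normal form is nonzero, so p ∉ I. Since p minus its normal form lies in I, I + (p) = I + (r) where r = -3/2xy - 4y; decide whether this ideal is the whole ring.
Run Buchberger on G together with r (pairs among the g_i already reduce to 0 since G is a Gröbner basis):
g_1 = x^2 - 1/3xy - 2x, LT = x^2.
g_2 = y^2 + 9x - 3y - 18, LT = y^2.
r = -3/2xy - 4y, LT = xy.

S(g_1,r): lcm = x^2y. S = -1/3xy^2 - 14/3xy.
  reduce S modulo (g_1, g_2, r):
  remainder 112/9y ≠ 0; add m_4 = 112/9y to the basis.

S(g_2,r): lcm = xy^2. S = 9x^2 - 3xy - 8/3y^2 - 18x.
  reduce S modulo (g_1, g_2, r, m_4):
  remainder 24x - 48 ≠ 0; add m_5 = 24x - 48 to the basis.

The other S-polynomials (S(g_1,g_2), S(g_1,m_4), S(g_2,m_4), S(r,m_4), S(g_1,m_5), S(g_2,m_5), S(r,m_5), S(m_4,m_5)) all reduce to 0 modulo the current basis, so we have a Gröbner basis.
Inter-reduce: drop elements whose leading term is divisible by another's, tail-reduce, and make monic.
Reduced Gröbner basis: {x - 2, y}.
The reduced Gröbner basis of I + (p) is {x - 2, y} ≠ {1}, a proper ideal, so the enlarged system stays consistent: p is independent of I, with normal form -3/2xy - 4y.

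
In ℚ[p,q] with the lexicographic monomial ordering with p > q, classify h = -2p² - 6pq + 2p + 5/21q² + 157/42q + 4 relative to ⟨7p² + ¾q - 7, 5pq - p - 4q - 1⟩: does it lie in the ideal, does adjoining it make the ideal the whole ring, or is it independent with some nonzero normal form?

First compute the reduced Gröbner basis of I by Buchberger's algorithm.
f_1 = 7p² + ¾q - 7, LT = p².
f_2 = 5pq - p - 4q - 1, LT = pq.

S(f_1,f_2): lcm = p²q. S = ⅕p² + ⅘pq + ⅕p + 3/28q² - q.
  reduce S modulo (f_1, f_2):
  remainder 9/25p + 3/28q² - 267/700q + 9/25 ≠ 0; add k_3 = 9/25p + 3/28q² - 267/700q + 9/25 to the basis.

S(f_2,k_3): lcm = pq. S = -⅕p - 25/84q³ + 89/84q² - 9/5q - ⅕.
  reduce S modulo (f_1, f_2, k_3):
  remainder -25/84q³ + 47/42q² - 169/84q ≠ 0; add k_4 = -25/84q³ + 47/42q² - 169/84q to the basis.

The other S-polynomials (S(f_1,k_3), S(f_1,k_4), S(f_2,k_4), S(k_3,k_4)) all reduce to 0 modulo the current basis, so we have a Gröbner basis.
Inter-reduce: drop elements whose leading term is divisible by another's, tail-reduce, and make monic.
Reduced Gröbner basis: {p + 25/84q² - 89/84q + 1, q³ - 94/25q² + 169/25q}.
Label its elements g_1 = p + 25/84q² - 89/84q + 1, g_2 = q³ - 94/25q² + 169/25q.

Reduce h = -2p² - 6pq + 2p + 5/21q² + 157/42q + 4 modulo G:
  leading term p²: subtract (-2p)·g_1 from -2p² - 6pq + 2p + 5/21q² + 157/42q + 4 → 25/42pq² - 341/42pq + 4p + 5/21q² + 157/42q + 4
  leading term pq²: subtract (25/42q²)·g_1 from 25/42pq² - 341/42pq + 4p + 5/21q² + 157/42q + 4 → -341/42pq + 4p - 625/3528q⁴ + 2225/3528q³ - 5/14q² + 157/42q + 4
  leading term pq: subtract (-341/42q)·g_1 from -341/42pq + 4p - 625/3528q⁴ + 2225/3528q³ - 5/14q² + 157/42q + 4 → 4p - 625/3528q⁴ + 5375/1764q³ - 31609/3528q² + 83/7q + 4
  leading term p: subtract (4)·g_1 from 4p - 625/3528q⁴ + 5375/1764q³ - 31609/3528q² + 83/7q + 4 → -625/3528q⁴ + 5375/1764q³ - 35809/3528q² + 338/21q
  leading term q⁴: subtract (-625/3528q)·g_2 from -625/3528q⁴ + 5375/1764q³ - 35809/3528q² + 338/21q → 50/21q³ - 188/21q² + 338/21q
  leading term q³: subtract (50/21)·g_2 from 50/21q³ - 188/21q² + 338/21q → 0
  normal form = 0.
Since the normal form is 0, h ∈ I.

-2p² - 6pq + 2p + 5/21q² + 157/42q + 4 lies in I (it reduces to 0).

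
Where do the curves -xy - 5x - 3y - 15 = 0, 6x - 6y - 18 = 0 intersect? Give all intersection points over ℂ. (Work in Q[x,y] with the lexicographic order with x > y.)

Compute a lex Gröbner basis by Buchberger's algorithm.
f_1 = -xy - 5x - 3y - 15, LT = xy.
f_2 = 6x - 6y - 18, LT = x.

S(f_1,f_2): lcm = xy. S = 5x + y^2 + 6y + 15.
  leading term x: subtract (5/6)·f_2 from 5x + y^2 + 6y + 15 → y^2 + 11y + 30
  leading term y^2: no divisor's leading term divides it; move y^2 to the remainder.
  leading term y: no divisor's leading term divides it; move 11y to the remainder.
  leading term 1: no divisor's leading term divides it; move 30 to the remainder.
  remainder y^2 + 11y + 30 ≠ 0; add h_3 = y^2 + 11y + 30 to the basis.

The other S-polynomials (S(f_1,h_3), S(f_2,h_3)) all reduce to 0 modulo the current basis, so we have a Gröbner basis.
Inter-reduce: drop elements whose leading term is divisible by another's, tail-reduce, and make monic.
Reduced Gröbner basis: {x - y - 3, y^2 + 11y + 30}.

A lex Gröbner basis eliminates variables successively. Here y^2 + 11y + 30 depends only on y, with roots {-6, -5}; lifting each root through the earlier basis elements recovers the full solutions.
  y = -6: the earlier basis element becomes x + 3 = 0, giving x = -3 — point (-3, -6).
  y = -5: the earlier basis element becomes x + 2 = 0, giving x = -2 — point (-2, -5).
Check: every point annihilates each of the original generators.
Zero-dimensionality of the ideal guarantees finitely many solutions over ℂ.

{(-3, -6), (-2, -5)}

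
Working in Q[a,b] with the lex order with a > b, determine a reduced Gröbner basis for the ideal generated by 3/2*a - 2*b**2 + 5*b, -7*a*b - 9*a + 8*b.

f_1 = 3/2*a - 2*b**2 + 5*b, LT = a.
f_2 = -7*a*b - 9*a + 8*b, LT = a*b.

S(f_1,f_2): lcm = a*b. S = -9/7*a - 4/3*b**3 + 10/3*b**2 + 8/7*b.
  leading term a: subtract (-6/7)·f_1 from -9/7*a - 4/3*b**3 + 10/3*b**2 + 8/7*b → -4/3*b**3 + 34/21*b**2 + 38/7*b
  leading term b**3: no divisor's leading term divides it; move -4/3*b**3 to the remainder.
  leading term b**2: no divisor's leading term divides it; move 34/21*b**2 to the remainder.
  leading term b: no divisor's leading term divides it; move 38/7*b to the remainder.
  remainder -4/3*b**3 + 34/21*b**2 + 38/7*b ≠ 0; add g_3 = -4/3*b**3 + 34/21*b**2 + 38/7*b to the basis.

The other S-polynomials (S(f_1,g_3), S(f_2,g_3)) all reduce to 0 modulo the current basis, so we have a Gröbner basis.
Inter-reduce: drop elements whose leading term is divisible by another's, tail-reduce, and make monic.

G = {a - 4/3*b**2 + 10/3*b, b**3 - 17/14*b**2 - 57/14*b}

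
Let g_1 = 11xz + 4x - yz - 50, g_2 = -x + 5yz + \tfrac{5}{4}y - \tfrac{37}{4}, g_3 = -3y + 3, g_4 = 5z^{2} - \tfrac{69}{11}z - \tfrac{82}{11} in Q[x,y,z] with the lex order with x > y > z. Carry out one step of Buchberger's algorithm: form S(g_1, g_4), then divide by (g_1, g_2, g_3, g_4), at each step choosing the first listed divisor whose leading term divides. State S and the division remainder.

S(g_1, g_4) = \tfrac{89}{55}xz + \tfrac{82}{55}x - \tfrac{1}{11}yz^{2} - \tfrac{50}{11}z; remainder on division = 0.

lcm(LM(g_1), LM(g_4)) = xz^{2}.
S = (lcm/LT(g_1))·g_1 − (lcm/LT(g_4))·g_4 = \tfrac{89}{55}xz + \tfrac{82}{55}x - \tfrac{1}{11}yz^{2} - \tfrac{50}{11}z.
Reduce S modulo (g_1, g_2, g_3, g_4) in that order:
  leading term xz: subtract (\tfrac{89}{605})·g_1 from \tfrac{89}{55}xz + \tfrac{82}{55}x - \tfrac{1}{11}yz^{2} - \tfrac{50}{11}z → \tfrac{546}{605}x - \tfrac{1}{11}yz^{2} + \tfrac{89}{605}yz - \tfrac{50}{11}z + \tfrac{890}{121}
  leading term x: subtract (-\tfrac{546}{605})·g_2 from \tfrac{546}{605}x - \tfrac{1}{11}yz^{2} + \tfrac{89}{605}yz - \tfrac{50}{11}z + \tfrac{890}{121} → -\tfrac{1}{11}yz^{2} + \tfrac{2819}{605}yz + \tfrac{273}{242}y - \tfrac{50}{11}z - \tfrac{1201}{1210}
  leading term yz^{2}: subtract (\tfrac{1}{33}z^{2})·g_3 from -\tfrac{1}{11}yz^{2} + \tfrac{2819}{605}yz + \tfrac{273}{242}y - \tfrac{50}{11}z - \tfrac{1201}{1210} → \tfrac{2819}{605}yz + \tfrac{273}{242}y - \tfrac{1}{11}z^{2} - \tfrac{50}{11}z - \tfrac{1201}{1210}
  leading term yz: subtract (-\tfrac{2819}{1815}z)·g_3 from \tfrac{2819}{605}yz + \tfrac{273}{242}y - \tfrac{1}{11}z^{2} - \tfrac{50}{11}z - \tfrac{1201}{1210} → \tfrac{273}{242}y - \tfrac{1}{11}z^{2} + \tfrac{69}{605}z - \tfrac{1201}{1210}
  leading term y: subtract (-\tfrac{91}{242})·g_3 from \tfrac{273}{242}y - \tfrac{1}{11}z^{2} + \tfrac{69}{605}z - \tfrac{1201}{1210} → -\tfrac{1}{11}z^{2} + \tfrac{69}{605}z + \tfrac{82}{605}
  leading term z^{2}: subtract (-\tfrac{1}{55})·g_4 from -\tfrac{1}{11}z^{2} + \tfrac{69}{605}z + \tfrac{82}{605} → 0
The remainder is 0, so this S-polynomial contributes no new basis element.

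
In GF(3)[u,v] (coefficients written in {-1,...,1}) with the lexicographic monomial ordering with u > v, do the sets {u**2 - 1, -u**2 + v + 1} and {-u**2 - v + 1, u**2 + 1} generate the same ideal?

Two ideals are equal iff their reduced Gröbner bases coincide (the reduced basis is unique for a fixed ordering).
Buchberger on the first generating set:
f_1 = u**2 - 1, LT = u**2.
f_2 = -u**2 + v + 1, LT = u**2.

S(f_1,f_2): lcm = u**2. S = v.
  leading term v: no divisor's leading term divides it; move v to the remainder.
  remainder v ≠ 0; add g_3 = v to the basis.

S(f_1,g_3): leading monomials are coprime, so the S-polynomial reduces to 0 (Buchberger's first criterion).
S(f_2,g_3): leading monomials are coprime, so the S-polynomial reduces to 0 (Buchberger's first criterion).
Every S-polynomial of the final basis reduces to 0, so we have a Gröbner basis.
Inter-reduce: drop elements whose leading term is divisible by another's, tail-reduce, and make monic.
Reduced Gröbner basis: {u**2 - 1, v}.

Buchberger on the second generating set:
h_1 = -u**2 - v + 1, LT = u**2.
h_2 = u**2 + 1, LT = u**2.

S(h_1,h_2): lcm = u**2. S = v + 1.
  leading term v: no divisor's leading term divides it; move v to the remainder.
  leading term 1: no divisor's leading term divides it; move 1 to the remainder.
  remainder v + 1 ≠ 0; add k_3 = v + 1 to the basis.

S(h_1,k_3): leading monomials are coprime, so the S-polynomial reduces to 0 (Buchberger's first criterion).
S(h_2,k_3): leading monomials are coprime, so the S-polynomial reduces to 0 (Buchberger's first criterion).
Every S-polynomial of the final basis reduces to 0, so we have a Gröbner basis.
Inter-reduce: drop elements whose leading term is divisible by another's, tail-reduce, and make monic.
Reduced Gröbner basis: {u**2 + 1, v + 1}.

The bases are distinct; the ideals are different.

No, the ideals differ.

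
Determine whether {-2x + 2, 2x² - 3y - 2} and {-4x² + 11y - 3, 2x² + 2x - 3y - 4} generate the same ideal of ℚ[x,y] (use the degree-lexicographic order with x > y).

Two ideals are equal iff their reduced Gröbner bases coincide (the reduced basis is unique for a fixed ordering).
Buchberger on the first generating set:
f_1 = -2x + 2, LT = x.
f_2 = 2x² - 3y - 2, LT = x².

S(f_1,f_2): lcm = x². S = -x + 3/2y + 1.
  leading term x: subtract (½)·f_1 from -x + 3/2y + 1 → 3/2y
  leading term y: no divisor's leading term divides it; move 3/2y to the remainder.
  remainder 3/2y ≠ 0; add g_3 = 3/2y to the basis.

S(f_1,g_3): leading monomials are coprime, so the S-polynomial reduces to 0 (Buchberger's first criterion).
S(f_2,g_3): leading monomials are coprime, so the S-polynomial reduces to 0 (Buchberger's first criterion).
Every S-polynomial of the final basis reduces to 0, so we have a Gröbner basis.
Inter-reduce: drop elements whose leading term is divisible by another's, tail-reduce, and make monic.
Reduced Gröbner basis: {x - 1, y}.

Buchberger on the second generating set:
h_1 = -4x² + 11y - 3, LT = x².
h_2 = 2x² + 2x - 3y - 4, LT = x².

S(h_1,h_2): lcm = x². S = -x - 5/4y + 11/4.
  leading term x: no divisor's leading term divides it; move -x to the remainder.
  leading term y: no divisor's leading term divides it; move -5/4y to the remainder.
  leading term 1: no divisor's leading term divides it; move 11/4 to the remainder.
  remainder -x - 5/4y + 11/4 ≠ 0; add k_3 = -x - 5/4y + 11/4 to the basis.

S(h_1,k_3): lcm = x². S = -5/4xy + 11/4x - 11/4y + ¾.
  leading term xy: subtract (5/4y)·k_3 from -5/4xy + 11/4x - 11/4y + ¾ → 25/16y² + 11/4x - 99/16y + ¾
  leading term y²: no divisor's leading term divides it; move 25/16y² to the remainder.
  leading term x: subtract (-11/4)·k_3 from 11/4x - 99/16y + ¾ → -77/8y + 133/16
  leading term y: no divisor's leading term divides it; move -77/8y to the remainder.
  leading term 1: no divisor's leading term divides it; move 133/16 to the remainder.
  remainder 25/16y² - 77/8y + 133/16 ≠ 0; add k_4 = 25/16y² - 77/8y + 133/16 to the basis.

S(h_2,k_3): lcm = x². S = -5/4xy + 15/4x - 3/2y - 2.
  leading term xy: subtract (5/4y)·k_3 from -5/4xy + 15/4x - 3/2y - 2 → 25/16y² + 15/4x - 79/16y - 2
  leading term y²: subtract (1)·k_4 from 25/16y² + 15/4x - 79/16y - 2 → 15/4x + 75/16y - 165/16
  leading term x: subtract (-15/4)·k_3 from 15/4x + 75/16y - 165/16 → 0
  remainder 0.

S(h_1,k_4): leading monomials are coprime, so the S-polynomial reduces to 0 (Buchberger's first criterion).
S(h_2,k_4): leading monomials are coprime, so the S-polynomial reduces to 0 (Buchberger's first criterion).
S(k_3,k_4): leading monomials are coprime, so the S-polynomial reduces to 0 (Buchberger's first criterion).
Every S-polynomial of the final basis reduces to 0, so we have a Gröbner basis.
Inter-reduce: drop elements whose leading term is divisible by another's, tail-reduce, and make monic.
Reduced Gröbner basis: {y² - 154/25y + 133/25, x + 5/4y - 11/4}.

Since the reduced bases disagree, the two ideals are not the same.

No, the ideals differ.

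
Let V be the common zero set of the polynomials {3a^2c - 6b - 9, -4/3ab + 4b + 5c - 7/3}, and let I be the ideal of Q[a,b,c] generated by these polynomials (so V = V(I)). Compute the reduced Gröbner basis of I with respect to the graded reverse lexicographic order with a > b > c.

Buchberger's algorithm terminates because the ascending chain of leading-term ideals stabilizes.

f_1 = 3a^2c - 6b - 9, LT = a^2c.
f_2 = -4/3ab + 4b + 5c - 7/3, LT = ab.

S(f_1,f_2): lcm = a^2bc. S = 3abc + 15/4ac^2 - 2b^2 - 7/4ac - 3b.
  reduce S modulo (f_1, f_2):
  remainder 15/4ac^2 - 2b^2 - 7/4ac + 9bc + 45/4c^2 - 3b - 21/4c ≠ 0; add g_3 = 15/4ac^2 - 2b^2 - 7/4ac + 9bc + 45/4c^2 - 3b - 21/4c to the basis.

S(f_2,g_3): lcm = abc^2. S = 8/15b^3 + 7/15abc - 12/5b^2c - 6bc^2 - 15/4c^3 + 4/5b^2 + 7/5bc + 7/4c^2.
  reduce S modulo (f_1, f_2, g_3):
  remainder 8/15b^3 - 12/5b^2c - 6bc^2 - 15/4c^3 + 4/5b^2 + 14/5bc + 7/2c^2 - 49/60c ≠ 0; add g_4 = 8/15b^3 - 12/5b^2c - 6bc^2 - 15/4c^3 + 4/5b^2 + 14/5bc + 7/2c^2 - 49/60c to the basis.

The other S-polynomials (S(f_1,g_3), S(f_1,g_4), S(f_2,g_4), S(g_3,g_4)) all reduce to 0 modulo the current basis, so we have a Gröbner basis.

G = {b^3 - 9/2b^2c - 45/4bc^2 - 225/32c^3 + 3/2b^2 + 21/4bc + 105/16c^2 - 49/32c, a^2c - 2b - 3, ac^2 - 8/15b^2 - 7/15ac + 12/5bc + 3c^2 - 4/5b - 7/5c, ab - 3b - 15/4c + 7/4}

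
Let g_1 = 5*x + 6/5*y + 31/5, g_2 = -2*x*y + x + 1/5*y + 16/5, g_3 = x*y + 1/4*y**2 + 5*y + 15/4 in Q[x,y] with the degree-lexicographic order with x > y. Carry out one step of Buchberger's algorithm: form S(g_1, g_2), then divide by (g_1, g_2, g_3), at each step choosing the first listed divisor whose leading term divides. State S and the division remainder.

lcm(LM(g_1), LM(g_2)) = x*y.
S = (lcm/LT(g_1))·g_1 − (lcm/LT(g_2))·g_2 = 6/25*y**2 + 1/2*x + 67/50*y + 8/5.
Reduce S modulo (g_1, g_2, g_3) in that order:
  leading term y**2: no divisor's leading term divides it; move 6/25*y**2 to the remainder.
  leading term x: subtract (1/10)·g_1 from 1/2*x + 67/50*y + 8/5 → 61/50*y + 49/50
  leading term y: no divisor's leading term divides it; move 61/50*y to the remainder.
  leading term 1: no divisor's leading term divides it; move 49/50 to the remainder.
The remainder 6/25*y**2 + 61/50*y + 49/50 is nonzero, so it would be added as the next basis element.
An S-polynomial is built so that the two leading terms cancel; whether anything survives reduction is exactly the Gröbner-basis criterion.

S(g_1, g_2) = 6/25*y**2 + 1/2*x + 67/50*y + 8/5; remainder on division = 6/25*y**2 + 61/50*y + 49/50.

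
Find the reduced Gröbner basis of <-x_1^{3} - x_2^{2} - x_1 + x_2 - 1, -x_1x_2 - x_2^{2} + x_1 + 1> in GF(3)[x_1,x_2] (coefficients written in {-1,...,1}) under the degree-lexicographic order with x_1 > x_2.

f_1 = -x_1^{3} - x_2^{2} - x_1 + x_2 - 1, LT = x_1^{3}.
f_2 = -x_1x_2 - x_2^{2} + x_1 + 1, LT = x_1x_2.

S(f_1,f_2): lcm = x_1^{3}x_2. S = -x_1^{2}x_2^{2} + x_1^{3} + x_2^{3} + x_1^{2} + x_1x_2 - x_2^{2} + x_2.
  leading term x_1^{2}x_2^{2}: subtract (x_1x_2)·f_2 from -x_1^{2}x_2^{2} + x_1^{3} + x_2^{3} + x_1^{2} + x_1x_2 - x_2^{2} + x_2 → x_1x_2^{3} + x_1^{3} - x_1^{2}x_2 + x_2^{3} + x_1^{2} - x_2^{2} + x_2
  leading term x_1x_2^{3}: subtract (-x_2^{2})·f_2 from x_1x_2^{3} + x_1^{3} - x_1^{2}x_2 + x_2^{3} + x_1^{2} - x_2^{2} + x_2 → -x_2^{4} + x_1^{3} - x_1^{2}x_2 + x_1x_2^{2} + x_2^{3} + x_1^{2} + x_2
  leading term x_2^{4}: no divisor's leading term divides it; move -x_2^{4} to the remainder.
  leading term x_1^{3}: subtract (-1)·f_1 from x_1^{3} - x_1^{2}x_2 + x_1x_2^{2} + x_2^{3} + x_1^{2} + x_2 → -x_1^{2}x_2 + x_1x_2^{2} + x_2^{3} + x_1^{2} - x_2^{2} - x_1 - x_2 - 1
  leading term x_1^{2}x_2: subtract (x_1)·f_2 from -x_1^{2}x_2 + x_1x_2^{2} + x_2^{3} + x_1^{2} - x_2^{2} - x_1 - x_2 - 1 → -x_1x_2^{2} + x_2^{3} - x_2^{2} + x_1 - x_2 - 1
  leading term x_1x_2^{2}: subtract (x_2)·f_2 from -x_1x_2^{2} + x_2^{3} - x_2^{2} + x_1 - x_2 - 1 → -x_2^{3} - x_1x_2 - x_2^{2} + x_1 + x_2 - 1
  leading term x_2^{3}: no divisor's leading term divides it; move -x_2^{3} to the remainder.
  leading term x_1x_2: subtract (1)·f_2 from -x_1x_2 - x_2^{2} + x_1 + x_2 - 1 → x_2 + 1
  leading term x_2: no divisor's leading term divides it; move x_2 to the remainder.
  leading term 1: no divisor's leading term divides it; move 1 to the remainder.
  remainder -x_2^{4} - x_2^{3} + x_2 + 1 ≠ 0; add g_3 = -x_2^{4} - x_2^{3} + x_2 + 1 to the basis.

The other S-polynomials (S(f_1,g_3), S(f_2,g_3)) all reduce to 0 modulo the current basis, so we have a Gröbner basis.

G = {x_2^{4} + x_2^{3} - x_2 - 1, x_1^{3} + x_2^{2} + x_1 - x_2 + 1, x_1x_2 + x_2^{2} - x_1 - 1}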